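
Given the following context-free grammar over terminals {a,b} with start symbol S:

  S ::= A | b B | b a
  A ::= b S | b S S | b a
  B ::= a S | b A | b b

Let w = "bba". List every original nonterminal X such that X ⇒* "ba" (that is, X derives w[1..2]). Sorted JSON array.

CNF form of G:
  S -> T0 B | T0 S | T0 T1 | T0 X3
  A -> T0 S | T0 T1 | T0 X2
  B -> T0 A | T0 T0 | T1 S
  T0 -> b
  T1 -> a
  X2 -> S S
  X3 -> S S

CYK fill — only the sub-triangle for w[1..2]:
  T[1,1] 'b' = {T0}  orig:{}
  T[2,2] 'a' = {T1}  orig:{}
  T[1,2] 'ba' = {A,S}

Original NTs in T[1,2] deriving "ba": ["A", "S"]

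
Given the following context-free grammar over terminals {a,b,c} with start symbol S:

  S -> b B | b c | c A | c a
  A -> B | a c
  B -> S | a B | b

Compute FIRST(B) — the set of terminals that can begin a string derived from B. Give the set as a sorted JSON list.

FIRST sets, iterate to fixpoint:
round 1:
  A via A→a c: +{a}
  B via B→a B: +{a}
  B via B→b: +{b}
  S via S→b B: +{b}
  S via S→c A: +{c}
  S: {b,c}  A: {a}  B: {a,b}
round 2:
  A via A→B: +{b}
  B via B→S: +{c}
  S: {b,c}  A: {a,b}  B: {a,b,c}
round 3:
  A via A→B: +{c}
  S: {b,c}  A: {a,b,c}  B: {a,b,c}
round 4: (no change)
  S: {b,c}  A: {a,b,c}  B: {a,b,c}

FIRST(B) = ["a", "b", "c"]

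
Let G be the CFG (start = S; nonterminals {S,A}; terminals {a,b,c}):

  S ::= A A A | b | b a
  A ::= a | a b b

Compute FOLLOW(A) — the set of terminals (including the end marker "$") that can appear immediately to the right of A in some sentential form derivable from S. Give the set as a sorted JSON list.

Compute FIRST by fixpoint:
iter 1:
  A via A→a: +{a}
  S via S→A A A: +{a}
  S via S→b: +{b}
  FIRST[S]={a,b}  FIRST[A]={a}
iter 2: — fixpoint
  FIRST[S]={a,b}  FIRST[A]={a}

FOLLOW sets:
seed FOLLOW(S) with $
iter 1:
  S→A A A: FOLLOW(A) ⊇ FIRST(A) = {a}; new: +{a}
  S→A A A: FOLLOW(A) ⊇ FOLLOW(S) ⊇ {$}; new: +{$}
  S: {$}  A: {$,a}
iter 2: done
  S: {$}  A: {$,a}

FOLLOW(A) = ["$", "a"]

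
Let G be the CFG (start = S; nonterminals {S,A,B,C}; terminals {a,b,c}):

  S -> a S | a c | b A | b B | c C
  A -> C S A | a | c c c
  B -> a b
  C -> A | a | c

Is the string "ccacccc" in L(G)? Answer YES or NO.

CNF form of G:
  S -> T0 C | T1 S | T1 T0 | T2 A | T2 B
  A -> C X3 | T0 X4 | a
  B -> T1 T2
  C -> C X5 | T0 X6 | a | c
  T0 -> c
  T1 -> a
  T2 -> b
  X3 -> S A
  X4 -> T0 T0
  X5 -> S A
  X6 -> T0 T0

CYK fill:
  [0..0]={C,T0}  "c"  orig:{C}
  [1..1]={C,T0}  "c"  orig:{C}
  [2..2]={A,C,T1}  "a"  orig:{A,C}
  [3..3]={C,T0}  "c"  orig:{C}
  [4..4]={C,T0}  "c"  orig:{C}
  [5..5]={C,T0}  "c"  orig:{C}
  [6..6]={C,T0}  "c"  orig:{C}
  [0..1]={S,X4,X6}  "cc"  orig:{S}
  [1..2]={S}  "ca"
  [2..3]={S}  "ac"
  [3..4]={S,X4,X6}  "cc"  orig:{S}
  [4..5]={S,X4,X6}  "cc"  orig:{S}
  [5..6]={S,X4,X6}  "cc"  orig:{S}
  [0..2]={X3,X5}  "cca"  orig:{}
  [1..3]=∅  "cac"
  [2..4]={S}  "acc"
  [3..5]={A,C}  "ccc"
  [4..6]={A,C}  "ccc"
  [0..3]=∅  "ccac"
  [1..4]=∅  "cacc"
  [2..5]=∅  "accc"
  [3..6]={S}  "cccc"
  [0..4]=∅  "ccacc"
  [1..5]={X3,X5}  "caccc"  orig:{}
  [2..6]={S,X3,X5}  "acccc"  orig:{S}
  [0..5]={A,C}  "ccaccc"
  [1..6]={A,C}  "cacccc"
  [0..6]={S}  "ccacccc"

S ∈ T[0,6] ⇒ YES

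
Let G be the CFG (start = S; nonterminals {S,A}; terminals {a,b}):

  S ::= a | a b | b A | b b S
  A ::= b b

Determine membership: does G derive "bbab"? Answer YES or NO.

CNF form of G:
  S -> T0 A | T0 X2 | T1 T0 | a
  A -> T0 T0
  T0 -> b
  T1 -> a
  X2 -> T0 S

CYK table (by increasing span):
  [0..0]={T0}  "b"  orig:{}
  [1..1]={T0}  "b"  orig:{}
  [2..2]={S,T1}  "a"  orig:{S}
  [3..3]={T0}  "b"  orig:{}
  [0..1]={A}  "bb"
  [1..2]={X2}  "ba"  orig:{}
  [2..3]={S}  "ab"
  [0..2]={S}  "bba"
  [1..3]={X2}  "bab"  orig:{}
  [0..3]={S}  "bbab"

S ∈ T[0,3] ⇒ YES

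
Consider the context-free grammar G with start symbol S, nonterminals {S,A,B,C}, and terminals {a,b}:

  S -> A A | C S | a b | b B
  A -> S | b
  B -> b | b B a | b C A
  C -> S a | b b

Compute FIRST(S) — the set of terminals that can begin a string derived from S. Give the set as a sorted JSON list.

FIRST iteration:
iter 1:
  A via A→b: +{b}
  B via B→b: +{b}
  C via C→b b: +{b}
  S via S→A A: +{b}
  S via S→a b: +{a}
  FIRST[S]={a,b}  FIRST[A]={b}  FIRST[B]={b}  FIRST[C]={b}
iter 2:
  A via A→S: +{a}
  C via C→S a: +{a}
  FIRST[S]={a,b}  FIRST[A]={a,b}  FIRST[B]={b}  FIRST[C]={a,b}
iter 3: (no change)
  FIRST[S]={a,b}  FIRST[A]={a,b}  FIRST[B]={b}  FIRST[C]={a,b}

FIRST(S) = ["a", "b"]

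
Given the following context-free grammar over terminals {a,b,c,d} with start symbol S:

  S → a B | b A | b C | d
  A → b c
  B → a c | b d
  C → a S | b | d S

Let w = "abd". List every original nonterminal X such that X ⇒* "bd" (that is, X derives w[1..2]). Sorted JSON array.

Convert to CNF:
  S -> T0 A | T0 C | T2 B | d
  A -> T0 T1
  B -> T0 T3 | T2 T1
  C -> T2 S | T3 S | b
  T0 -> b
  T1 -> c
  T2 -> a
  T3 -> d

CYK table (by increasing span) (cells [i..j] with 1 ≤ i ≤ j ≤ 2 only):
  [1..1]={C,T0}  "b"  orig:{C}
  [2..2]={S,T3}  "d"  orig:{S}
  [1..2]={B}  "bd"

Original NTs in T[1,2] deriving "bd": ["B"]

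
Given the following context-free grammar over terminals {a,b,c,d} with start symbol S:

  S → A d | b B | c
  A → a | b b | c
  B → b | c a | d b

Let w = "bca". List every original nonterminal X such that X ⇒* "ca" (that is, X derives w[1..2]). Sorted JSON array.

Convert to CNF:
  S -> A T3 | T0 B | c
  A -> T0 T0 | a | c
  B -> T1 T2 | T3 T0 | b
  T0 -> b
  T1 -> c
  T2 -> a
  T3 -> d

Fill CYK table bottom-up, restricted to cells inside w[1..2]:
  [1..1]={A,S,T1}  "c"  orig:{A,S}
  [2..2]={A,T2}  "a"  orig:{A}
  [1..2]={B}  "ca"

Original NTs in T[1,2] deriving "ca": ["B"]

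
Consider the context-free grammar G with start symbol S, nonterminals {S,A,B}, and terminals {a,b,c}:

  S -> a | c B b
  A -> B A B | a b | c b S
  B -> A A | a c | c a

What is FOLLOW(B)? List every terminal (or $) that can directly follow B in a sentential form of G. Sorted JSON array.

Compute FIRST by fixpoint:
round 1:
  A via A→a b: +{a}
  A via A→c b S: +{c}
  B via B→A A: +{a,c}
  S via S→a: +{a}
  S via S→c B b: +{c}
  FIRST[S]={a,c}  FIRST[A]={a,c}  FIRST[B]={a,c}
round 2: (stable)
  FIRST[S]={a,c}  FIRST[A]={a,c}  FIRST[B]={a,c}

FOLLOW iteration:
FOLLOW(S) := {$}
[1]
  A→B A B: FOLLOW(B) ⊇ FIRST(A) = {a,c}; new: +{a,c}
  A→B A B: FOLLOW(A) ⊇ FIRST(B) = {a,c}; new: +{a,c}
  A→c b S: FOLLOW(S) ⊇ FOLLOW(A) ⊇ {a,c}; new: +{a,c}
  S→c B b: FOLLOW(B) ⊇ FIRST(b) = {b}; new: +{b}
  FOLLOW[S]={$,a,c}  FOLLOW[A]={a,c}  FOLLOW[B]={a,b,c}
[2]
  B→A A: FOLLOW(A) ⊇ FOLLOW(B) ⊇ {a,b,c}; new: +{b}
  FOLLOW[S]={$,a,c}  FOLLOW[A]={a,b,c}  FOLLOW[B]={a,b,c}
[3]
  A→c b S: FOLLOW(S) ⊇ FOLLOW(A) ⊇ {a,b,c}; new: +{b}
  FOLLOW[S]={$,a,b,c}  FOLLOW[A]={a,b,c}  FOLLOW[B]={a,b,c}
[4] done
  FOLLOW[S]={$,a,b,c}  FOLLOW[A]={a,b,c}  FOLLOW[B]={a,b,c}

FOLLOW(B) = ["a", "b", "c"]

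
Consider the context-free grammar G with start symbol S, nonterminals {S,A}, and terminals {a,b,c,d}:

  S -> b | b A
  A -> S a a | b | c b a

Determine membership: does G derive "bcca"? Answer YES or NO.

Convert to CNF:
  S -> T2 A | b
  A -> S X3 | T1 X4 | b
  T0 -> a
  T1 -> c
  T2 -> b
  X3 -> T0 T0
  X4 -> T2 T0

CYK table (by increasing span):
  T[0,0] 'b' = {A,S,T2}  orig:{A,S}
  T[1,1] 'c' = {T1}  orig:{}
  T[2,2] 'c' = {T1}  orig:{}
  T[3,3] 'a' = {T0}  orig:{}
  T[0,1] 'bc' = ∅
  T[1,2] 'cc' = ∅
  T[2,3] 'ca' = ∅
  T[0,2] 'bcc' = ∅
  T[1,3] 'cca' = ∅
  T[0,3] 'bcca' = ∅

S ∉ T[0,3] ⇒ NO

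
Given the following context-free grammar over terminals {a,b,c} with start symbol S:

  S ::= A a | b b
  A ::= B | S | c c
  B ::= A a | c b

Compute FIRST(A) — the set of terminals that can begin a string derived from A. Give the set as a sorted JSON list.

Compute FIRST by fixpoint:
round 1:
  A via A→c c: +{c}
  B via B→A a: +{c}
  S via S→A a: +{c}
  S via S→b b: +{b}
  FIRST[S]={b,c}  FIRST[A]={c}  FIRST[B]={c}
round 2:
  A via A→S: +{b}
  B via B→A a: +{b}
  FIRST[S]={b,c}  FIRST[A]={b,c}  FIRST[B]={b,c}
round 3: (stable)
  FIRST[S]={b,c}  FIRST[A]={b,c}  FIRST[B]={b,c}

FIRST(A) = ["b", "c"]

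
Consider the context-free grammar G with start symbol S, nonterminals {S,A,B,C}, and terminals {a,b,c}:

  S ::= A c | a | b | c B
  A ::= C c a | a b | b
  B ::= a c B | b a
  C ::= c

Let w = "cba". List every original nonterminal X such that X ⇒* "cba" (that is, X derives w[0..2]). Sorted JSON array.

Convert to CNF:
  S -> A T0 | T0 B | a | b
  A -> C X3 | T1 T2 | b
  B -> T1 X4 | T2 T1
  C -> c
  T0 -> c
  T1 -> a
  T2 -> b
  X3 -> T0 T1
  X4 -> T0 B

CYK fill (cells [i..j] with 0 ≤ i ≤ j ≤ 2 only):
  cell(0,0) c: {C,T0}  orig:{C}
  cell(1,1) b: {A,S,T2}  orig:{A,S}
  cell(2,2) a: {S,T1}  orig:{S}
  cell(0,1) cb: ∅
  cell(1,2) ba: {B}
  cell(0,2) cba: {S,X4}  orig:{S}

Original NTs in T[0,2] deriving "cba": ["S"]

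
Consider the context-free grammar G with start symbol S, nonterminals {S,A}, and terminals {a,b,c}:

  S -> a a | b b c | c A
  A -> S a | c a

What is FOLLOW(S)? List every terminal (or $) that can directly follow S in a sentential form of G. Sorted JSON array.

FIRST iteration:
iter 1:
  A via A→c a: +{c}
  S via S→a a: +{a}
  S via S→b b c: +{b}
  S via S→c A: +{c}
  S: {a,b,c}  A: {c}
iter 2:
  A via A→S a: +{a,b}
  S: {a,b,c}  A: {a,b,c}
iter 3: — fixpoint
  S: {a,b,c}  A: {a,b,c}

FOLLOW iteration:
seed FOLLOW(S) with $
round 1:
  A→S a: FOLLOW(S) ⊇ FIRST(a) = {a}; new: +{a}
  S→c A: FOLLOW(A) ⊇ FOLLOW(S) ⊇ {$,a}; new: +{$,a}
  S: {$,a}  A: {$,a}
round 2: (stable)
  S: {$,a}  A: {$,a}

FOLLOW(S) = ["$", "a"]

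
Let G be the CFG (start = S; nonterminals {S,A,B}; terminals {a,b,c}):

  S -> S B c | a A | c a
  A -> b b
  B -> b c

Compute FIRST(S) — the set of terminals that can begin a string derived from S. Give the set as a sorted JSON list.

FIRST sets, iterate to fixpoint:
round 1:
  A via A→b b: +{b}
  B via B→b c: +{b}
  S via S→a A: +{a}
  S via S→c a: +{c}
  FIRST(S)={a,c}  FIRST(A)={b}  FIRST(B)={b}
round 2: done
  FIRST(S)={a,c}  FIRST(A)={b}  FIRST(B)={b}

FIRST(S) = ["a", "c"]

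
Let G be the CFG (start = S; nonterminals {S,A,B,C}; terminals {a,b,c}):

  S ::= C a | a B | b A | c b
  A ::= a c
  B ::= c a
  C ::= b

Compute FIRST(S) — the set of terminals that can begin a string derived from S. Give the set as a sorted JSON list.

Compute FIRST by fixpoint:
pass 1:
  A via A→a c: +{a}
  B via B→c a: +{c}
  C via C→b: +{b}
  S via S→C a: +{b}
  S via S→a B: +{a}
  S via S→c b: +{c}
  S: {a,b,c}  A: {a}  B: {c}  C: {b}
pass 2: (no change)
  S: {a,b,c}  A: {a}  B: {c}  C: {b}

FIRST(S) = ["a", "b", "c"]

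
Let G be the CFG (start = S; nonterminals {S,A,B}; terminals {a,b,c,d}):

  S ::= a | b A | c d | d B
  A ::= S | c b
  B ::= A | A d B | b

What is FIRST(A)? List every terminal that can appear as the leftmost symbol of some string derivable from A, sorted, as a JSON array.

Compute FIRST by fixpoint:
iter 1:
  A via A→c b: +{c}
  B via B→A: +{c}
  B via B→b: +{b}
  S via S→a: +{a}
  S via S→b A: +{b}
  S via S→c d: +{c}
  S via S→d B: +{d}
  FIRST(S)={a,b,c,d}  FIRST(A)={c}  FIRST(B)={b,c}
iter 2:
  A via A→S: +{a,b,d}
  B via B→A: +{a,d}
  FIRST(S)={a,b,c,d}  FIRST(A)={a,b,c,d}  FIRST(B)={a,b,c,d}
iter 3: done
  FIRST(S)={a,b,c,d}  FIRST(A)={a,b,c,d}  FIRST(B)={a,b,c,d}

FIRST(A) = ["a", "b", "c", "d"]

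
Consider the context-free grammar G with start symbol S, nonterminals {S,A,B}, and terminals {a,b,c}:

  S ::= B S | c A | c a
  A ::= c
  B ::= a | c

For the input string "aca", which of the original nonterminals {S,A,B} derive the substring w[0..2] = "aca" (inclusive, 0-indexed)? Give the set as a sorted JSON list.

CNF form of G:
  S -> B S | T0 A | T0 T1
  A -> c
  B -> a | c
  T0 -> c
  T1 -> a

CYK table (by increasing span) (cells [i..j] with 0 ≤ i ≤ j ≤ 2 only):
  [0..0]={B,T1}  "a"  orig:{B}
  [1..1]={A,B,T0}  "c"  orig:{A,B}
  [2..2]={B,T1}  "a"  orig:{B}
  [0..1]=∅  "ac"
  [1..2]={S}  "ca"
  [0..2]={S}  "aca"

Original NTs in T[0,2] deriving "aca": ["S"]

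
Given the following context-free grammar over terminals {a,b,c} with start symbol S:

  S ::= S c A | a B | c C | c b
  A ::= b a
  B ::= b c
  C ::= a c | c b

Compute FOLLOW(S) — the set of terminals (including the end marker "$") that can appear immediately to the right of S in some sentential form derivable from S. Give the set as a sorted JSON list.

Compute FIRST by fixpoint:
[1]
  A via A→b a: +{b}
  B via B→b c: +{b}
  C via C→a c: +{a}
  C via C→c b: +{c}
  S via S→a B: +{a}
  S via S→c C: +{c}
  S: {a,c}  A: {b}  B: {b}  C: {a,c}
[2] done
  S: {a,c}  A: {b}  B: {b}  C: {a,c}

Compute FOLLOW by fixpoint:
seed FOLLOW(S) with $
pass 1:
  S→S c A: FOLLOW(S) ⊇ FIRST(c) = {c}; new: +{c}
  S→S c A: FOLLOW(A) ⊇ FOLLOW(S) ⊇ {$,c}; new: +{$,c}
  S→a B: FOLLOW(B) ⊇ FOLLOW(S) ⊇ {$,c}; new: +{$,c}
  S→c C: FOLLOW(C) ⊇ FOLLOW(S) ⊇ {$,c}; new: +{$,c}
  S: {$,c}  A: {$,c}  B: {$,c}  C: {$,c}
pass 2: (no change)
  S: {$,c}  A: {$,c}  B: {$,c}  C: {$,c}

FOLLOW(S) = ["$", "c"]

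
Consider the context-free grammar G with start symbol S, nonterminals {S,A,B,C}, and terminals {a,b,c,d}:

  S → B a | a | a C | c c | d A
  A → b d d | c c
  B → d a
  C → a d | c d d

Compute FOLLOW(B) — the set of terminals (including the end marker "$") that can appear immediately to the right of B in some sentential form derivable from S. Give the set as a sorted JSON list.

FIRST sets, iterate to fixpoint:
[1]
  A via A→b d d: +{b}
  A via A→c c: +{c}
  B via B→d a: +{d}
  C via C→a d: +{a}
  C via C→c d d: +{c}
  S via S→B a: +{d}
  S via S→a: +{a}
  S via S→c c: +{c}
  FIRST[S]={a,c,d}  FIRST[A]={b,c}  FIRST[B]={d}  FIRST[C]={a,c}
[2] (no change)
  FIRST[S]={a,c,d}  FIRST[A]={b,c}  FIRST[B]={d}  FIRST[C]={a,c}

Compute FOLLOW by fixpoint:
FOLLOW(S) := {$}
[1]
  S→B a: FOLLOW(B) ⊇ FIRST(a) = {a}; new: +{a}
  S→a C: FOLLOW(C) ⊇ FOLLOW(S) ⊇ {$}; new: +{$}
  S→d A: FOLLOW(A) ⊇ FOLLOW(S) ⊇ {$}; new: +{$}
  FOLLOW(S)={$}  FOLLOW(A)={$}  FOLLOW(B)={a}  FOLLOW(C)={$}
[2] (no change)
  FOLLOW(S)={$}  FOLLOW(A)={$}  FOLLOW(B)={a}  FOLLOW(C)={$}

FOLLOW(B) = ["a"]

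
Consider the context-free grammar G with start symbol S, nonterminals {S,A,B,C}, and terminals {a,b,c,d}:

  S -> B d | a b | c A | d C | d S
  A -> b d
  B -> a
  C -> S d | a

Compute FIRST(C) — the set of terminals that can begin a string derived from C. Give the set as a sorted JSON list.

FIRST sets, iterate to fixpoint:
[1]
  A via A→b d: +{b}
  B via B→a: +{a}
  C via C→a: +{a}
  S via S→B d: +{a}
  S via S→c A: +{c}
  S via S→d C: +{d}
  S: {a,c,d}  A: {b}  B: {a}  C: {a}
[2]
  C via C→S d: +{c,d}
  S: {a,c,d}  A: {b}  B: {a}  C: {a,c,d}
[3] (no change)
  S: {a,c,d}  A: {b}  B: {a}  C: {a,c,d}

FIRST(C) = ["a", "c", "d"]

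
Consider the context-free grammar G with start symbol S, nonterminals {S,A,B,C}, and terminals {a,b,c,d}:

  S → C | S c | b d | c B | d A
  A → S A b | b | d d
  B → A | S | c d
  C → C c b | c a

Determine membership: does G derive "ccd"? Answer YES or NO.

CNF form of G:
  S -> C X8 | S T2 | T0 T1 | T1 A | T2 B | T2 T3
  A -> S X4 | T1 T1 | b
  B -> C X5 | S T2 | S X6 | T0 T1 | T1 A | T1 T1 | T2 B | T2 T1 | T2 T3 | b
  C -> C X7 | T2 T3
  T0 -> b
  T1 -> d
  T2 -> c
  T3 -> a
  X4 -> A T0
  X5 -> T2 T0
  X6 -> A T0
  X7 -> T2 T0
  X8 -> T2 T0

Fill CYK table bottom-up:
  cell(0,0) c: {T2}  orig:{}
  cell(1,1) c: {T2}  orig:{}
  cell(2,2) d: {T1}  orig:{}
  cell(0,1) cc: ∅
  cell(1,2) cd: {B}
  cell(0,2) ccd: {B,S}

S ∈ T[0,2] ⇒ YES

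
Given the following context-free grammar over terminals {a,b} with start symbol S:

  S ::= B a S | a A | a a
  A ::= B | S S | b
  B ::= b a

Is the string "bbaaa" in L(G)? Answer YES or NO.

CNF form of G:
  S -> B X2 | T1 A | T1 T1
  A -> S S | T0 T1 | b
  B -> T0 T1
  T0 -> b
  T1 -> a
  X2 -> T1 S

CYK fill:
  cell(0,0) b: {A,T0}  orig:{A}
  cell(1,1) b: {A,T0}  orig:{A}
  cell(2,2) a: {T1}  orig:{}
  cell(3,3) a: {T1}  orig:{}
  cell(4,4) a: {T1}  orig:{}
  cell(0,1) bb: ∅
  cell(1,2) ba: {A,B}
  cell(2,3) aa: {S}
  cell(3,4) aa: {S}
  cell(0,2) bba: ∅
  cell(1,3) baa: ∅
  cell(2,4) aaa: {X2}  orig:{}
  cell(0,3) bbaa: ∅
  cell(1,4) baaa: ∅
  cell(0,4) bbaaa: ∅

S ∉ T[0,4] ⇒ NO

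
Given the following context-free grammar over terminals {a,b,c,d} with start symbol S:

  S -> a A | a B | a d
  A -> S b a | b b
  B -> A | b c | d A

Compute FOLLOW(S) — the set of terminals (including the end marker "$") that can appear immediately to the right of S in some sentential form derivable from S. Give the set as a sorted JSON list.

FIRST sets, iterate to fixpoint:
iter 1:
  A via A→b b: +{b}
  B via B→A: +{b}
  B via B→d A: +{d}
  S via S→a A: +{a}
  S: {a}  A: {b}  B: {b,d}
iter 2:
  A via A→S b a: +{a}
  B via B→A: +{a}
  S: {a}  A: {a,b}  B: {a,b,d}
iter 3: (no change)
  S: {a}  A: {a,b}  B: {a,b,d}

FOLLOW sets:
seed FOLLOW(S) with $
iter 1:
  A→S b a: FOLLOW(S) ⊇ FIRST(b) = {b}; new: +{b}
  S→a A: FOLLOW(A) ⊇ FOLLOW(S) ⊇ {$,b}; new: +{$,b}
  S→a B: FOLLOW(B) ⊇ FOLLOW(S) ⊇ {$,b}; new: +{$,b}
  FOLLOW(S)={$,b}  FOLLOW(A)={$,b}  FOLLOW(B)={$,b}
iter 2: (no change)
  FOLLOW(S)={$,b}  FOLLOW(A)={$,b}  FOLLOW(B)={$,b}

FOLLOW(S) = ["$", "b"]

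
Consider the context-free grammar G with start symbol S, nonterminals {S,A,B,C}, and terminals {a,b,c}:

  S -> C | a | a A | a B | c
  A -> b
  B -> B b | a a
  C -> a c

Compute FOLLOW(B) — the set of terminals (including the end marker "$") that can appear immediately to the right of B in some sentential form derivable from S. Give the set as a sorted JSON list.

Compute FIRST by fixpoint:
iter 1:
  A via A→b: +{b}
  B via B→a a: +{a}
  C via C→a c: +{a}
  S via S→C: +{a}
  S via S→c: +{c}
  FIRST(S)={a,c}  FIRST(A)={b}  FIRST(B)={a}  FIRST(C)={a}
iter 2: — fixpoint
  FIRST(S)={a,c}  FIRST(A)={b}  FIRST(B)={a}  FIRST(C)={a}

FOLLOW sets:
FOLLOW(S) := {$}
round 1:
  B→B b: FOLLOW(B) ⊇ FIRST(b) = {b}; new: +{b}
  S→C: FOLLOW(C) ⊇ FOLLOW(S) ⊇ {$}; new: +{$}
  S→a A: FOLLOW(A) ⊇ FOLLOW(S) ⊇ {$}; new: +{$}
  S→a B: FOLLOW(B) ⊇ FOLLOW(S) ⊇ {$}; new: +{$}
  FOLLOW(S)={$}  FOLLOW(A)={$}  FOLLOW(B)={$,b}  FOLLOW(C)={$}
round 2: done
  FOLLOW(S)={$}  FOLLOW(A)={$}  FOLLOW(B)={$,b}  FOLLOW(C)={$}

FOLLOW(B) = ["$", "b"]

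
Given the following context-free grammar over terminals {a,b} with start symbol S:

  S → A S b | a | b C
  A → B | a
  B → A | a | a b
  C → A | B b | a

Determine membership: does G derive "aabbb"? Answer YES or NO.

CNF form of G:
  S -> A X2 | T1 C | a
  A -> T0 T1 | a
  B -> T0 T1 | a
  C -> B T1 | T0 T1 | a
  T0 -> a
  T1 -> b
  X2 -> S T1

CYK table (by increasing span):
  cell(0,0) a: {A,B,C,S,T0}  orig:{A,B,C,S}
  cell(1,1) a: {A,B,C,S,T0}  orig:{A,B,C,S}
  cell(2,2) b: {T1}  orig:{}
  cell(3,3) b: {T1}  orig:{}
  cell(4,4) b: {T1}  orig:{}
  cell(0,1) aa: ∅
  cell(1,2) ab: {A,B,C,X2}  orig:{A,B,C}
  cell(2,3) bb: ∅
  cell(3,4) bb: ∅
  cell(0,2) aab: {S}
  cell(1,3) abb: {C}
  cell(2,4) bbb: ∅
  cell(0,3) aabb: {X2}  orig:{}
  cell(1,4) abbb: ∅
  cell(0,4) aabbb: ∅

S ∉ T[0,4] ⇒ NO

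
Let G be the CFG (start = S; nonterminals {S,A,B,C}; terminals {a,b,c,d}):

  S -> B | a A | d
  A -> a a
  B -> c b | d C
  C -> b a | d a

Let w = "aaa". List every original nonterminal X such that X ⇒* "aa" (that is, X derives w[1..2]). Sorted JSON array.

Convert to CNF:
  S -> T0 A | T1 T2 | T3 C | d
  A -> T0 T0
  B -> T1 T2 | T3 C
  C -> T2 T0 | T3 T0
  T0 -> a
  T1 -> c
  T2 -> b
  T3 -> d

Fill CYK table bottom-up — only the sub-triangle for w[1..2]:
  cell(1,1) a: {T0}  orig:{}
  cell(2,2) a: {T0}  orig:{}
  cell(1,2) aa: {A}

Original NTs in T[1,2] deriving "aa": ["A"]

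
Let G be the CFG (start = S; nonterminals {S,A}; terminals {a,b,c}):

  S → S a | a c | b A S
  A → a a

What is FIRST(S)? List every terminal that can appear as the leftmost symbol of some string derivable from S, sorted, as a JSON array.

Compute FIRST by fixpoint:
round 1:
  A via A→a a: +{a}
  S via S→a c: +{a}
  S via S→b A S: +{b}
  FIRST[S]={a,b}  FIRST[A]={a}
round 2: done
  FIRST[S]={a,b}  FIRST[A]={a}

FIRST(S) = ["a", "b"]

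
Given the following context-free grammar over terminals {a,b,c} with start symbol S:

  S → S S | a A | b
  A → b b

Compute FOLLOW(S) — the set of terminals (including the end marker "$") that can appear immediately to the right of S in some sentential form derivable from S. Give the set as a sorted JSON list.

Compute FIRST by fixpoint:
[1]
  A via A→b b: +{b}
  S via S→a A: +{a}
  S via S→b: +{b}
  FIRST(S)={a,b}  FIRST(A)={b}
[2] (no change)
  FIRST(S)={a,b}  FIRST(A)={b}

FOLLOW iteration:
seed FOLLOW(S) with $
[1]
  S→S S: FOLLOW(S) ⊇ FIRST(S) = {a,b}; new: +{a,b}
  S→a A: FOLLOW(A) ⊇ FOLLOW(S) ⊇ {$,a,b}; new: +{$,a,b}
  S: {$,a,b}  A: {$,a,b}
[2] (no change)
  S: {$,a,b}  A: {$,a,b}

FOLLOW(S) = ["$", "a", "b"]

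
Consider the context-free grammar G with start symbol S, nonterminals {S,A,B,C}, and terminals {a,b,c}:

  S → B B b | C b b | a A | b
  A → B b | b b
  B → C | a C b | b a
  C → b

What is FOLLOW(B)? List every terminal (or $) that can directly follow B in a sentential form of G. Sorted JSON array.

Compute FIRST by fixpoint:
pass 1:
  A via A→b b: +{b}
  B via B→a C b: +{a}
  B via B→b a: +{b}
  C via C→b: +{b}
  S via S→B B b: +{a,b}
  FIRST(S)={a,b}  FIRST(A)={b}  FIRST(B)={a,b}  FIRST(C)={b}
pass 2:
  A via A→B b: +{a}
  FIRST(S)={a,b}  FIRST(A)={a,b}  FIRST(B)={a,b}  FIRST(C)={b}
pass 3: (no change)
  FIRST(S)={a,b}  FIRST(A)={a,b}  FIRST(B)={a,b}  FIRST(C)={b}

Compute FOLLOW by fixpoint:
seed FOLLOW(S) with $
iter 1:
  A→B b: FOLLOW(B) ⊇ FIRST(b) = {b}; new: +{b}
  B→C: FOLLOW(C) ⊇ FOLLOW(B) ⊇ {b}; new: +{b}
  S→B B b: FOLLOW(B) ⊇ FIRST(B) = {a,b}; new: +{a}
  S→a A: FOLLOW(A) ⊇ FOLLOW(S) ⊇ {$}; new: +{$}
  FOLLOW(S)={$}  FOLLOW(A)={$}  FOLLOW(B)={a,b}  FOLLOW(C)={b}
iter 2:
  B→C: FOLLOW(C) ⊇ FOLLOW(B) ⊇ {a,b}; new: +{a}
  FOLLOW(S)={$}  FOLLOW(A)={$}  FOLLOW(B)={a,b}  FOLLOW(C)={a,b}
iter 3: (stable)
  FOLLOW(S)={$}  FOLLOW(A)={$}  FOLLOW(B)={a,b}  FOLLOW(C)={a,b}

FOLLOW(B) = ["a", "b"]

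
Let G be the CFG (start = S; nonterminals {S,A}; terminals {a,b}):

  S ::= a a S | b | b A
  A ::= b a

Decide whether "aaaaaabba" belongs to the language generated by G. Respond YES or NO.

CNF form of G:
  S -> T0 A | T1 X2 | b
  A -> T0 T1
  T0 -> b
  T1 -> a
  X2 -> T1 S

CYK table (by increasing span):
  cell(0,0) a: {T1}  orig:{}
  cell(1,1) a: {T1}  orig:{}
  cell(2,2) a: {T1}  orig:{}
  cell(3,3) a: {T1}  orig:{}
  cell(4,4) a: {T1}  orig:{}
  cell(5,5) a: {T1}  orig:{}
  cell(6,6) b: {S,T0}  orig:{S}
  cell(7,7) b: {S,T0}  orig:{S}
  cell(8,8) a: {T1}  orig:{}
  cell(0,1) aa: ∅
  cell(1,2) aa: ∅
  cell(2,3) aa: ∅
  cell(3,4) aa: ∅
  cell(4,5) aa: ∅
  cell(5,6) ab: {X2}  orig:{}
  cell(6,7) bb: ∅
  cell(7,8) ba: {A}
  cell(0,2) aaa: ∅
  cell(1,3) aaa: ∅
  cell(2,4) aaa: ∅
  cell(3,5) aaa: ∅
  cell(4,6) aab: {S}
  cell(5,7) abb: ∅
  cell(6,8) bba: {S}
  cell(0,3) aaaa: ∅
  cell(1,4) aaaa: ∅
  cell(2,5) aaaa: ∅
  cell(3,6) aaab: {X2}  orig:{}
  cell(4,7) aabb: ∅
  cell(5,8) abba: {X2}  orig:{}
  cell(0,4) aaaaa: ∅
  cell(1,5) aaaaa: ∅
  cell(2,6) aaaab: {S}
  cell(3,7) aaabb: ∅
  cell(4,8) aabba: {S}
  cell(0,5) aaaaaa: ∅
  cell(1,6) aaaaab: {X2}  orig:{}
  cell(2,7) aaaabb: ∅
  cell(3,8) aaabba: {X2}  orig:{}
  cell(0,6) aaaaaab: {S}
  cell(1,7) aaaaabb: ∅
  cell(2,8) aaaabba: {S}
  cell(0,7) aaaaaabb: ∅
  cell(1,8) aaaaabba: {X2}  orig:{}
  cell(0,8) aaaaaabba: {S}

S ∈ T[0,8] ⇒ YES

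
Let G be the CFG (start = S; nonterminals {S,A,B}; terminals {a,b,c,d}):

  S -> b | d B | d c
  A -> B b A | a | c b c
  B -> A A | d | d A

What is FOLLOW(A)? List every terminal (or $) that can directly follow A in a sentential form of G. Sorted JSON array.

FIRST iteration:
[1]
  A via A→a: +{a}
  A via A→c b c: +{c}
  B via B→A A: +{a,c}
  B via B→d: +{d}
  S via S→b: +{b}
  S via S→d B: +{d}
  FIRST[S]={b,d}  FIRST[A]={a,c}  FIRST[B]={a,c,d}
[2]
  A via A→B b A: +{d}
  FIRST[S]={b,d}  FIRST[A]={a,c,d}  FIRST[B]={a,c,d}
[3] (no change)
  FIRST[S]={b,d}  FIRST[A]={a,c,d}  FIRST[B]={a,c,d}

FOLLOW sets:
FOLLOW(S) := {$}
round 1:
  A→B b A: FOLLOW(B) ⊇ FIRST(b) = {b}; new: +{b}
  B→A A: FOLLOW(A) ⊇ FIRST(A) = {a,c,d}; new: +{a,c,d}
  B→A A: FOLLOW(A) ⊇ FOLLOW(B) ⊇ {b}; new: +{b}
  S→d B: FOLLOW(B) ⊇ FOLLOW(S) ⊇ {$}; new: +{$}
  FOLLOW[S]={$}  FOLLOW[A]={a,b,c,d}  FOLLOW[B]={$,b}
round 2:
  B→A A: FOLLOW(A) ⊇ FOLLOW(B) ⊇ {$,b}; new: +{$}
  FOLLOW[S]={$}  FOLLOW[A]={$,a,b,c,d}  FOLLOW[B]={$,b}
round 3: (stable)
  FOLLOW[S]={$}  FOLLOW[A]={$,a,b,c,d}  FOLLOW[B]={$,b}

FOLLOW(A) = ["$", "a", "b", "c", "d"]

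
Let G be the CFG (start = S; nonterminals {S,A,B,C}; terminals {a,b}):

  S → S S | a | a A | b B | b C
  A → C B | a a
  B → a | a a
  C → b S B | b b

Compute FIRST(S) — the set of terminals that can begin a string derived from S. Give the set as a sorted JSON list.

Compute FIRST by fixpoint:
round 1:
  A via A→a a: +{a}
  B via B→a: +{a}
  C via C→b S B: +{b}
  S via S→a: +{a}
  S via S→b B: +{b}
  FIRST[S]={a,b}  FIRST[A]={a}  FIRST[B]={a}  FIRST[C]={b}
round 2:
  A via A→C B: +{b}
  FIRST[S]={a,b}  FIRST[A]={a,b}  FIRST[B]={a}  FIRST[C]={b}
round 3: — fixpoint
  FIRST[S]={a,b}  FIRST[A]={a,b}  FIRST[B]={a}  FIRST[C]={b}

FIRST(S) = ["a", "b"]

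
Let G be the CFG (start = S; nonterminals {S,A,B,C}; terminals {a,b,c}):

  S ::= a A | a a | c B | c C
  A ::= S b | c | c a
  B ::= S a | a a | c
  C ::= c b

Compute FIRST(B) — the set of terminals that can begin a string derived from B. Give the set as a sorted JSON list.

FIRST iteration:
iter 1:
  A via A→c: +{c}
  B via B→a a: +{a}
  B via B→c: +{c}
  C via C→c b: +{c}
  S via S→a A: +{a}
  S via S→c B: +{c}
  FIRST(S)={a,c}  FIRST(A)={c}  FIRST(B)={a,c}  FIRST(C)={c}
iter 2:
  A via A→S b: +{a}
  FIRST(S)={a,c}  FIRST(A)={a,c}  FIRST(B)={a,c}  FIRST(C)={c}
iter 3: (no change)
  FIRST(S)={a,c}  FIRST(A)={a,c}  FIRST(B)={a,c}  FIRST(C)={c}

FIRST(B) = ["a", "c"]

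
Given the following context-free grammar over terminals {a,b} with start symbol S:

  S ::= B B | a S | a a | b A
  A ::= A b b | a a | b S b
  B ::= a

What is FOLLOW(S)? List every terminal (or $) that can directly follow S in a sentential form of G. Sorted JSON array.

Compute FIRST by fixpoint:
iter 1:
  A via A→a a: +{a}
  A via A→b S b: +{b}
  B via B→a: +{a}
  S via S→B B: +{a}
  S via S→b A: +{b}
  FIRST(S)={a,b}  FIRST(A)={a,b}  FIRST(B)={a}
iter 2: (no change)
  FIRST(S)={a,b}  FIRST(A)={a,b}  FIRST(B)={a}

Compute FOLLOW by fixpoint:
seed FOLLOW(S) with $
pass 1:
  A→A b b: FOLLOW(A) ⊇ FIRST(b) = {b}; new: +{b}
  A→b S b: FOLLOW(S) ⊇ FIRST(b) = {b}; new: +{b}
  S→B B: FOLLOW(B) ⊇ FIRST(B) = {a}; new: +{a}
  S→B B: FOLLOW(B) ⊇ FOLLOW(S) ⊇ {$,b}; new: +{$,b}
  S→b A: FOLLOW(A) ⊇ FOLLOW(S) ⊇ {$,b}; new: +{$}
  FOLLOW(S)={$,b}  FOLLOW(A)={$,b}  FOLLOW(B)={$,a,b}
pass 2: — fixpoint
  FOLLOW(S)={$,b}  FOLLOW(A)={$,b}  FOLLOW(B)={$,a,b}

FOLLOW(S) = ["$", "b"]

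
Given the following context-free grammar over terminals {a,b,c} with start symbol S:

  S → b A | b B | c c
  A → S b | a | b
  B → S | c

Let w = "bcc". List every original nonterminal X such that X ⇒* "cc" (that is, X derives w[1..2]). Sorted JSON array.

Convert to CNF:
  S -> T0 A | T0 B | T1 T1
  A -> S T0 | a | b
  B -> T0 A | T0 B | T1 T1 | c
  T0 -> b
  T1 -> c

CYK table (by increasing span), restricted to cells inside w[1..2]:
  T[1,1] 'c' = {B,T1}  orig:{B}
  T[2,2] 'c' = {B,T1}  orig:{B}
  T[1,2] 'cc' = {B,S}

Original NTs in T[1,2] deriving "cc": ["B", "S"]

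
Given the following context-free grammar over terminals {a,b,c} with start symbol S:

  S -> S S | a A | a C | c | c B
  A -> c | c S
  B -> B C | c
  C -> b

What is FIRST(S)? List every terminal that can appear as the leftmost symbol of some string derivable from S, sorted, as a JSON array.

FIRST sets, iterate to fixpoint:
[1]
  A via A→c: +{c}
  B via B→c: +{c}
  C via C→b: +{b}
  S via S→a A: +{a}
  S via S→c: +{c}
  FIRST(S)={a,c}  FIRST(A)={c}  FIRST(B)={c}  FIRST(C)={b}
[2] (stable)
  FIRST(S)={a,c}  FIRST(A)={c}  FIRST(B)={c}  FIRST(C)={b}

FIRST(S) = ["a", "c"]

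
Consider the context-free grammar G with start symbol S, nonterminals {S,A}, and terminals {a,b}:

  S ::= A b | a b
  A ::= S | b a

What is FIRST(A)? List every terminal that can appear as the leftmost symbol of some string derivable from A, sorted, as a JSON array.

FIRST sets, iterate to fixpoint:
iter 1:
  A via A→b a: +{b}
  S via S→A b: +{b}
  S via S→a b: +{a}
  FIRST[S]={a,b}  FIRST[A]={b}
iter 2:
  A via A→S: +{a}
  FIRST[S]={a,b}  FIRST[A]={a,b}
iter 3: — fixpoint
  FIRST[S]={a,b}  FIRST[A]={a,b}

FIRST(A) = ["a", "b"]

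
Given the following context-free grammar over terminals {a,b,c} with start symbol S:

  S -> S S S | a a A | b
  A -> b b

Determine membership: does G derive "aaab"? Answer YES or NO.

Convert to CNF:
  S -> S X2 | T1 X3 | b
  A -> T0 T0
  T0 -> b
  T1 -> a
  X2 -> S S
  X3 -> T1 A

Fill CYK table bottom-up:
  cell(0,0) a: {T1}  orig:{}
  cell(1,1) a: {T1}  orig:{}
  cell(2,2) a: {T1}  orig:{}
  cell(3,3) b: {S,T0}  orig:{S}
  cell(0,1) aa: ∅
  cell(1,2) aa: ∅
  cell(2,3) ab: ∅
  cell(0,2) aaa: ∅
  cell(1,3) aab: ∅
  cell(0,3) aaab: ∅

S ∉ T[0,3] ⇒ NO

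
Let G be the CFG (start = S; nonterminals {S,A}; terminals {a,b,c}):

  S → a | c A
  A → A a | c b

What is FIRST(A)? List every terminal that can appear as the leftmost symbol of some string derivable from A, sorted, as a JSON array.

FIRST sets, iterate to fixpoint:
pass 1:
  A via A→c b: +{c}
  S via S→a: +{a}
  S via S→c A: +{c}
  FIRST[S]={a,c}  FIRST[A]={c}
pass 2: (no change)
  FIRST[S]={a,c}  FIRST[A]={c}

FIRST(A) = ["c"]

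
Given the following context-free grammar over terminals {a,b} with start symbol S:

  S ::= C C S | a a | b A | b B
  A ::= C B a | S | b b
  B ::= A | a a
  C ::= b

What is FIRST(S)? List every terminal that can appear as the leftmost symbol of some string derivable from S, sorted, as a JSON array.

FIRST iteration:
iter 1:
  A via A→b b: +{b}
  B via B→A: +{b}
  B via B→a a: +{a}
  C via C→b: +{b}
  S via S→C C S: +{b}
  S via S→a a: +{a}
  S: {a,b}  A: {b}  B: {a,b}  C: {b}
iter 2:
  A via A→S: +{a}
  S: {a,b}  A: {a,b}  B: {a,b}  C: {b}
iter 3: (no change)
  S: {a,b}  A: {a,b}  B: {a,b}  C: {b}

FIRST(S) = ["a", "b"]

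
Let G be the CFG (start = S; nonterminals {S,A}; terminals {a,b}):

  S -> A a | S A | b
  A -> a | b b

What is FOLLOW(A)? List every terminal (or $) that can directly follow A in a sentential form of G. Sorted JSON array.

FIRST sets, iterate to fixpoint:
pass 1:
  A via A→a: +{a}
  A via A→b b: +{b}
  S via S→A a: +{a,b}
  FIRST(S)={a,b}  FIRST(A)={a,b}
pass 2: (no change)
  FIRST(S)={a,b}  FIRST(A)={a,b}

FOLLOW iteration:
seed FOLLOW(S) with $
[1]
  S→A a: FOLLOW(A) ⊇ FIRST(a) = {a}; new: +{a}
  S→S A: FOLLOW(S) ⊇ FIRST(A) = {a,b}; new: +{a,b}
  S→S A: FOLLOW(A) ⊇ FOLLOW(S) ⊇ {$,a,b}; new: +{$,b}
  S: {$,a,b}  A: {$,a,b}
[2] done
  S: {$,a,b}  A: {$,a,b}

FOLLOW(A) = ["$", "a", "b"]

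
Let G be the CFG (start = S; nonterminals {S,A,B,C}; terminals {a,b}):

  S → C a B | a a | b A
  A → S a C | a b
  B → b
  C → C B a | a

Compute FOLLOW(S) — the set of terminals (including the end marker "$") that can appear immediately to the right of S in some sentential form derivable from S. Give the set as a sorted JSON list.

FIRST sets, iterate to fixpoint:
iter 1:
  A via A→a b: +{a}
  B via B→b: +{b}
  C via C→a: +{a}
  S via S→C a B: +{a}
  S via S→b A: +{b}
  FIRST[S]={a,b}  FIRST[A]={a}  FIRST[B]={b}  FIRST[C]={a}
iter 2:
  A via A→S a C: +{b}
  FIRST[S]={a,b}  FIRST[A]={a,b}  FIRST[B]={b}  FIRST[C]={a}
iter 3: (stable)
  FIRST[S]={a,b}  FIRST[A]={a,b}  FIRST[B]={b}  FIRST[C]={a}

FOLLOW sets:
initialize: $ ∈ FOLLOW(S)
round 1:
  A→S a C: FOLLOW(S) ⊇ FIRST(a) = {a}; new: +{a}
  C→C B a: FOLLOW(C) ⊇ FIRST(B) = {b}; new: +{b}
  C→C B a: FOLLOW(B) ⊇ FIRST(a) = {a}; new: +{a}
  S→C a B: FOLLOW(C) ⊇ FIRST(a) = {a}; new: +{a}
  S→C a B: FOLLOW(B) ⊇ FOLLOW(S) ⊇ {$,a}; new: +{$}
  S→b A: FOLLOW(A) ⊇ FOLLOW(S) ⊇ {$,a}; new: +{$,a}
  FOLLOW[S]={$,a}  FOLLOW[A]={$,a}  FOLLOW[B]={$,a}  FOLLOW[C]={a,b}
round 2:
  A→S a C: FOLLOW(C) ⊇ FOLLOW(A) ⊇ {$,a}; new: +{$}
  FOLLOW[S]={$,a}  FOLLOW[A]={$,a}  FOLLOW[B]={$,a}  FOLLOW[C]={$,a,b}
round 3: (stable)
  FOLLOW[S]={$,a}  FOLLOW[A]={$,a}  FOLLOW[B]={$,a}  FOLLOW[C]={$,a,b}

FOLLOW(S) = ["$", "a"]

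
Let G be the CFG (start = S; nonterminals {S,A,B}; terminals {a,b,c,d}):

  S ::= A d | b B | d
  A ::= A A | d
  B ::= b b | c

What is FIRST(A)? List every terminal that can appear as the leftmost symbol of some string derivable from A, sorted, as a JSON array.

Compute FIRST by fixpoint:
round 1:
  A via A→d: +{d}
  B via B→b b: +{b}
  B via B→c: +{c}
  S via S→A d: +{d}
  S via S→b B: +{b}
  S: {b,d}  A: {d}  B: {b,c}
round 2: (stable)
  S: {b,d}  A: {d}  B: {b,c}

FIRST(A) = ["d"]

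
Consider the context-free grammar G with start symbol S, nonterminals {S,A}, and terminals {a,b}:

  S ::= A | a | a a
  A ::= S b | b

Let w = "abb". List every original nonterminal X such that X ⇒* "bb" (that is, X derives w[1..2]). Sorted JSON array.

CNF form of G:
  S -> S T0 | T1 T1 | a | b
  A -> S T0 | b
  T0 -> b
  T1 -> a

CYK fill — only the sub-triangle for w[1..2]:
  cell(1,1) b: {A,S,T0}  orig:{A,S}
  cell(2,2) b: {A,S,T0}  orig:{A,S}
  cell(1,2) bb: {A,S}

Original NTs in T[1,2] deriving "bb": ["A", "S"]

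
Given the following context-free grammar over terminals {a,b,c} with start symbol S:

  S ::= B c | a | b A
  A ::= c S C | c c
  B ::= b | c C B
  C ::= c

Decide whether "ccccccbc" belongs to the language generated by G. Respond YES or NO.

CNF form of G:
  S -> B T0 | T1 A | a
  A -> T0 T0 | T0 X2
  B -> T0 X3 | b
  C -> c
  T0 -> c
  T1 -> b
  X2 -> S C
  X3 -> C B

CYK fill:
  cell(0,0) c: {C,T0}  orig:{C}
  cell(1,1) c: {C,T0}  orig:{C}
  cell(2,2) c: {C,T0}  orig:{C}
  cell(3,3) c: {C,T0}  orig:{C}
  cell(4,4) c: {C,T0}  orig:{C}
  cell(5,5) c: {C,T0}  orig:{C}
  cell(6,6) b: {B,T1}  orig:{B}
  cell(7,7) c: {C,T0}  orig:{C}
  cell(0,1) cc: {A}
  cell(1,2) cc: {A}
  cell(2,3) cc: {A}
  cell(3,4) cc: {A}
  cell(4,5) cc: {A}
  cell(5,6) cb: {X3}  orig:{}
  cell(6,7) bc: {S}
  cell(0,2) ccc: ∅
  cell(1,3) ccc: ∅
  cell(2,4) ccc: ∅
  cell(3,5) ccc: ∅
  cell(4,6) ccb: {B}
  cell(5,7) cbc: ∅
  cell(0,3) cccc: ∅
  cell(1,4) cccc: ∅
  cell(2,5) cccc: ∅
  cell(3,6) cccb: {X3}  orig:{}
  cell(4,7) ccbc: {S}
  cell(0,4) ccccc: ∅
  cell(1,5) ccccc: ∅
  cell(2,6) ccccb: {B}
  cell(3,7) cccbc: ∅
  cell(0,5) cccccc: ∅
  cell(1,6) cccccb: {X3}  orig:{}
  cell(2,7) ccccbc: {S}
  cell(0,6) ccccccb: {B}
  cell(1,7) cccccbc: ∅
  cell(0,7) ccccccbc: {S}

S ∈ T[0,7] ⇒ YES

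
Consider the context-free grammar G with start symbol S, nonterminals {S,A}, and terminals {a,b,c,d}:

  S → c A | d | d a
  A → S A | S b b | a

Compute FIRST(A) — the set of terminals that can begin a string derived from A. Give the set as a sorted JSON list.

Compute FIRST by fixpoint:
iter 1:
  A via A→a: +{a}
  S via S→c A: +{c}
  S via S→d: +{d}
  FIRST[S]={c,d}  FIRST[A]={a}
iter 2:
  A via A→S A: +{c,d}
  FIRST[S]={c,d}  FIRST[A]={a,c,d}
iter 3: — fixpoint
  FIRST[S]={c,d}  FIRST[A]={a,c,d}

FIRST(A) = ["a", "c", "d"]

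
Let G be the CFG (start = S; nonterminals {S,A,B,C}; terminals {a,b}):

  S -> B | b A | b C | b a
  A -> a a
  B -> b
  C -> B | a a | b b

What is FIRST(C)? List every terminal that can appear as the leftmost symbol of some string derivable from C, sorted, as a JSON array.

Compute FIRST by fixpoint:
pass 1:
  A via A→a a: +{a}
  B via B→b: +{b}
  C via C→B: +{b}
  C via C→a a: +{a}
  S via S→B: +{b}
  FIRST(S)={b}  FIRST(A)={a}  FIRST(B)={b}  FIRST(C)={a,b}
pass 2: done
  FIRST(S)={b}  FIRST(A)={a}  FIRST(B)={b}  FIRST(C)={a,b}

FIRST(C) = ["a", "b"]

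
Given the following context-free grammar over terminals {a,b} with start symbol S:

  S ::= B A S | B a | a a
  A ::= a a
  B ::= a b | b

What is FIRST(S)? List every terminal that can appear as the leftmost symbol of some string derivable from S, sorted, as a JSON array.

FIRST sets, iterate to fixpoint:
iter 1:
  A via A→a a: +{a}
  B via B→a b: +{a}
  B via B→b: +{b}
  S via S→B A S: +{a,b}
  FIRST(S)={a,b}  FIRST(A)={a}  FIRST(B)={a,b}
iter 2: done
  FIRST(S)={a,b}  FIRST(A)={a}  FIRST(B)={a,b}

FIRST(S) = ["a", "b"]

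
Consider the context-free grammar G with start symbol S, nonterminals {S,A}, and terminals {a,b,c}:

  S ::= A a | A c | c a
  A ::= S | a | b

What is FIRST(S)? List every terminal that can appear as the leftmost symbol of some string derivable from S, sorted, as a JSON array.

FIRST iteration:
[1]
  A via A→a: +{a}
  A via A→b: +{b}
  S via S→A a: +{a,b}
  S via S→c a: +{c}
  FIRST[S]={a,b,c}  FIRST[A]={a,b}
[2]
  A via A→S: +{c}
  FIRST[S]={a,b,c}  FIRST[A]={a,b,c}
[3] (no change)
  FIRST[S]={a,b,c}  FIRST[A]={a,b,c}

FIRST(S) = ["a", "b", "c"]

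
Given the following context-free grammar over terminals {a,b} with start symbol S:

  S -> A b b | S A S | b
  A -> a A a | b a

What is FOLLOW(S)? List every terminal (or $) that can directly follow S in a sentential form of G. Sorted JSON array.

Compute FIRST by fixpoint:
iter 1:
  A via A→a A a: +{a}
  A via A→b a: +{b}
  S via S→A b b: +{a,b}
  FIRST(S)={a,b}  FIRST(A)={a,b}
iter 2: — fixpoint
  FIRST(S)={a,b}  FIRST(A)={a,b}

FOLLOW sets:
seed FOLLOW(S) with $
[1]
  A→a A a: FOLLOW(A) ⊇ FIRST(a) = {a}; new: +{a}
  S→A b b: FOLLOW(A) ⊇ FIRST(b) = {b}; new: +{b}
  S→S A S: FOLLOW(S) ⊇ FIRST(A) = {a,b}; new: +{a,b}
  FOLLOW[S]={$,a,b}  FOLLOW[A]={a,b}
[2] — fixpoint
  FOLLOW[S]={$,a,b}  FOLLOW[A]={a,b}

FOLLOW(S) = ["$", "a", "b"]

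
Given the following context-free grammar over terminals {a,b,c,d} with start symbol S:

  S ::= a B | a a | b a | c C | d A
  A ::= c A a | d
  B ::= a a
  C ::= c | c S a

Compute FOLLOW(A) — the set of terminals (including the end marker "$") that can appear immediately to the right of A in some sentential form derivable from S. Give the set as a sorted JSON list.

FIRST sets, iterate to fixpoint:
round 1:
  A via A→c A a: +{c}
  A via A→d: +{d}
  B via B→a a: +{a}
  C via C→c: +{c}
  S via S→a B: +{a}
  S via S→b a: +{b}
  S via S→c C: +{c}
  S via S→d A: +{d}
  FIRST(S)={a,b,c,d}  FIRST(A)={c,d}  FIRST(B)={a}  FIRST(C)={c}
round 2: done
  FIRST(S)={a,b,c,d}  FIRST(A)={c,d}  FIRST(B)={a}  FIRST(C)={c}

FOLLOW sets:
initialize: $ ∈ FOLLOW(S)
iter 1:
  A→c A a: FOLLOW(A) ⊇ FIRST(a) = {a}; new: +{a}
  C→c S a: FOLLOW(S) ⊇ FIRST(a) = {a}; new: +{a}
  S→a B: FOLLOW(B) ⊇ FOLLOW(S) ⊇ {$,a}; new: +{$,a}
  S→c C: FOLLOW(C) ⊇ FOLLOW(S) ⊇ {$,a}; new: +{$,a}
  S→d A: FOLLOW(A) ⊇ FOLLOW(S) ⊇ {$,a}; new: +{$}
  FOLLOW(S)={$,a}  FOLLOW(A)={$,a}  FOLLOW(B)={$,a}  FOLLOW(C)={$,a}
iter 2: (stable)
  FOLLOW(S)={$,a}  FOLLOW(A)={$,a}  FOLLOW(B)={$,a}  FOLLOW(C)={$,a}

FOLLOW(A) = ["$", "a"]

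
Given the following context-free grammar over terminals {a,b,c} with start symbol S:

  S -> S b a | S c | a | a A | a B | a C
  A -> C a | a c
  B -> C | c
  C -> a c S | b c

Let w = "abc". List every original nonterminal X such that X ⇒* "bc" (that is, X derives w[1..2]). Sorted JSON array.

Convert to CNF:
  S -> S T1 | S X5 | T0 A | T0 B | T0 C | a
  A -> C T0 | T0 T1
  B -> T0 X3 | T2 T1 | c
  C -> T0 X4 | T2 T1
  T0 -> a
  T1 -> c
  T2 -> b
  X3 -> T1 S
  X4 -> T1 S
  X5 -> T2 T0

Fill CYK table bottom-up (cells [i..j] with 1 ≤ i ≤ j ≤ 2 only):
  [1..1]={T2}  "b"  orig:{}
  [2..2]={B,T1}  "c"  orig:{B}
  [1..2]={B,C}  "bc"

Original NTs in T[1,2] deriving "bc": ["B", "C"]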